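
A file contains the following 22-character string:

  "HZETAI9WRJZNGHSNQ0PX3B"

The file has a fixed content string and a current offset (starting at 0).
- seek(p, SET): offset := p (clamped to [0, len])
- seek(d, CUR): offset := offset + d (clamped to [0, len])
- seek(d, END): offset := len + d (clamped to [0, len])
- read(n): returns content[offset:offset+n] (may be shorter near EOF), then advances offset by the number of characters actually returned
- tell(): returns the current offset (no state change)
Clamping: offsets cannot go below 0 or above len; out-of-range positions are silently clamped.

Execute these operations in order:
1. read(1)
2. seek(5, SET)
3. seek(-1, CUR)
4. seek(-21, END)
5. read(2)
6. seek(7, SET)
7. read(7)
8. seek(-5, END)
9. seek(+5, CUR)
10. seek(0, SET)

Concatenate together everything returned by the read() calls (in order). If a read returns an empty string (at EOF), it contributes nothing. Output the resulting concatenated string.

After 1 (read(1)): returned 'H', offset=1
After 2 (seek(5, SET)): offset=5
After 3 (seek(-1, CUR)): offset=4
After 4 (seek(-21, END)): offset=1
After 5 (read(2)): returned 'ZE', offset=3
After 6 (seek(7, SET)): offset=7
After 7 (read(7)): returned 'WRJZNGH', offset=14
After 8 (seek(-5, END)): offset=17
After 9 (seek(+5, CUR)): offset=22
After 10 (seek(0, SET)): offset=0

Answer: HZEWRJZNGH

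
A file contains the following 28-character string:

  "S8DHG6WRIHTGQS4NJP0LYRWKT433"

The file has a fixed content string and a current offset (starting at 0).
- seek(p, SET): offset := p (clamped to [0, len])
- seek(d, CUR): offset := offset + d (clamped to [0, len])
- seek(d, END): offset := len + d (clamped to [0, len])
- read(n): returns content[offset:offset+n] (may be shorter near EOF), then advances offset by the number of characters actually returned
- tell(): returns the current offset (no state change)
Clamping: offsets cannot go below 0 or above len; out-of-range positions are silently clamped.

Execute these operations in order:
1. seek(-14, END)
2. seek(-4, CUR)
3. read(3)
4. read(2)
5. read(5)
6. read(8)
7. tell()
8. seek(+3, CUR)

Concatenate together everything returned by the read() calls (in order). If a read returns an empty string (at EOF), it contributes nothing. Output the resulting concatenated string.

After 1 (seek(-14, END)): offset=14
After 2 (seek(-4, CUR)): offset=10
After 3 (read(3)): returned 'TGQ', offset=13
After 4 (read(2)): returned 'S4', offset=15
After 5 (read(5)): returned 'NJP0L', offset=20
After 6 (read(8)): returned 'YRWKT433', offset=28
After 7 (tell()): offset=28
After 8 (seek(+3, CUR)): offset=28

Answer: TGQS4NJP0LYRWKT433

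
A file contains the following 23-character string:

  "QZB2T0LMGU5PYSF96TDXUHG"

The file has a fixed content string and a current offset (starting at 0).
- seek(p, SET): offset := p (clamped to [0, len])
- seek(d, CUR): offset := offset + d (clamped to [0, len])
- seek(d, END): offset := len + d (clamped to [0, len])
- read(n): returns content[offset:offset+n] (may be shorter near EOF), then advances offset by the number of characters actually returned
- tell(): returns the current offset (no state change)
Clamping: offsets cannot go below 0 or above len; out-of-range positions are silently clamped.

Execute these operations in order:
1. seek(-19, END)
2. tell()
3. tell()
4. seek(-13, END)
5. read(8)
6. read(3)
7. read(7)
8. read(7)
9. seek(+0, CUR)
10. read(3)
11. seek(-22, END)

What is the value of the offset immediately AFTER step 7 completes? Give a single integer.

After 1 (seek(-19, END)): offset=4
After 2 (tell()): offset=4
After 3 (tell()): offset=4
After 4 (seek(-13, END)): offset=10
After 5 (read(8)): returned '5PYSF96T', offset=18
After 6 (read(3)): returned 'DXU', offset=21
After 7 (read(7)): returned 'HG', offset=23

Answer: 23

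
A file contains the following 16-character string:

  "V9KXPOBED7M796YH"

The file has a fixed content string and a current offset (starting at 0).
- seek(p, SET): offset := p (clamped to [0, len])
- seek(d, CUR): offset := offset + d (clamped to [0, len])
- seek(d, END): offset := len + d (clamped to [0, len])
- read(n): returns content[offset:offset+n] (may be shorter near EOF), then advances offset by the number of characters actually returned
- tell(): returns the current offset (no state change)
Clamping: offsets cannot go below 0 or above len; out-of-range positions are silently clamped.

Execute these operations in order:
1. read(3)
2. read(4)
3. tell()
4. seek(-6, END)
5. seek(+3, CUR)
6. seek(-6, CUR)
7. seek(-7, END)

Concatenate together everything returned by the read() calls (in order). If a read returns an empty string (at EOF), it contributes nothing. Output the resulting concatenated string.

Answer: V9KXPOB

Derivation:
After 1 (read(3)): returned 'V9K', offset=3
After 2 (read(4)): returned 'XPOB', offset=7
After 3 (tell()): offset=7
After 4 (seek(-6, END)): offset=10
After 5 (seek(+3, CUR)): offset=13
After 6 (seek(-6, CUR)): offset=7
After 7 (seek(-7, END)): offset=9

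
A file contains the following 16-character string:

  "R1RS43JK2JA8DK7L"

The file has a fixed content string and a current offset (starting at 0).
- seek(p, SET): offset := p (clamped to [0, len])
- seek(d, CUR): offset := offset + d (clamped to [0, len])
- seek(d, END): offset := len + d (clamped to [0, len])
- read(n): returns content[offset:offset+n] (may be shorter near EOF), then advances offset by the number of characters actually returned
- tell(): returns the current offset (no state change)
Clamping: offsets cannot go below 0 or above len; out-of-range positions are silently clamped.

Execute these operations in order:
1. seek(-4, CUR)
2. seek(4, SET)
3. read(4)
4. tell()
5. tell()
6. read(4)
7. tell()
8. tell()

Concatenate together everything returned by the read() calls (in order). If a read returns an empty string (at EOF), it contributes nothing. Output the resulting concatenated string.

After 1 (seek(-4, CUR)): offset=0
After 2 (seek(4, SET)): offset=4
After 3 (read(4)): returned '43JK', offset=8
After 4 (tell()): offset=8
After 5 (tell()): offset=8
After 6 (read(4)): returned '2JA8', offset=12
After 7 (tell()): offset=12
After 8 (tell()): offset=12

Answer: 43JK2JA8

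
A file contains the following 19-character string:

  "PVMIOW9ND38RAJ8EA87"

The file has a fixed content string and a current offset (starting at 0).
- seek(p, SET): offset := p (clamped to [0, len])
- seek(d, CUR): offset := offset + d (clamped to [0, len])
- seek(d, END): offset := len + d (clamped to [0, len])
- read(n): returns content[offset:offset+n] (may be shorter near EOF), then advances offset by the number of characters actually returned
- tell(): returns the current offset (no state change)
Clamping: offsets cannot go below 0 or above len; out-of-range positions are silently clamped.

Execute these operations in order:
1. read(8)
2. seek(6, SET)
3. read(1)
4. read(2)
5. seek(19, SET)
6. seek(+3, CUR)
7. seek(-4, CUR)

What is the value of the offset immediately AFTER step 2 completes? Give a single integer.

After 1 (read(8)): returned 'PVMIOW9N', offset=8
After 2 (seek(6, SET)): offset=6

Answer: 6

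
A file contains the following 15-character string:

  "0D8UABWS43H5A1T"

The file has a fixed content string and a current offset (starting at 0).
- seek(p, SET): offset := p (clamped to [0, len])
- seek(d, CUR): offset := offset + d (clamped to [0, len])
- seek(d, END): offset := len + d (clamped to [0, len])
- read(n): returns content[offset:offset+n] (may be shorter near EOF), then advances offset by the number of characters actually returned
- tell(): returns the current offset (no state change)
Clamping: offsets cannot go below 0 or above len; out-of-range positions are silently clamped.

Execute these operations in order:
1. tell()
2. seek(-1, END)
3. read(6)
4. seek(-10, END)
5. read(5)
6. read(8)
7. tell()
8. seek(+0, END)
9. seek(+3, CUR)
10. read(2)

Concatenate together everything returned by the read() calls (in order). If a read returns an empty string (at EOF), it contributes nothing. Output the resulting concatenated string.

After 1 (tell()): offset=0
After 2 (seek(-1, END)): offset=14
After 3 (read(6)): returned 'T', offset=15
After 4 (seek(-10, END)): offset=5
After 5 (read(5)): returned 'BWS43', offset=10
After 6 (read(8)): returned 'H5A1T', offset=15
After 7 (tell()): offset=15
After 8 (seek(+0, END)): offset=15
After 9 (seek(+3, CUR)): offset=15
After 10 (read(2)): returned '', offset=15

Answer: TBWS43H5A1T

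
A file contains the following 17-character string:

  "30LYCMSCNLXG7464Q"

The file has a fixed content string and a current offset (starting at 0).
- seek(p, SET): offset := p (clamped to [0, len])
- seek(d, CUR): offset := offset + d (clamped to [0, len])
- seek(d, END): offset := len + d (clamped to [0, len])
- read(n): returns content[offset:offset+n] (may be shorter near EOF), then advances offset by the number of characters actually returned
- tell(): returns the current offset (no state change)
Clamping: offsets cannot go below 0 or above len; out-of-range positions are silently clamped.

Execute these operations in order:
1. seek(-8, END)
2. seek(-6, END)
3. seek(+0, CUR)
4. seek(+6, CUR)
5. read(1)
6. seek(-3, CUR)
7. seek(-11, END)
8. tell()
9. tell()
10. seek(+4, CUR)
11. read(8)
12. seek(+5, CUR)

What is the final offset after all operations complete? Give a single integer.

Answer: 17

Derivation:
After 1 (seek(-8, END)): offset=9
After 2 (seek(-6, END)): offset=11
After 3 (seek(+0, CUR)): offset=11
After 4 (seek(+6, CUR)): offset=17
After 5 (read(1)): returned '', offset=17
After 6 (seek(-3, CUR)): offset=14
After 7 (seek(-11, END)): offset=6
After 8 (tell()): offset=6
After 9 (tell()): offset=6
After 10 (seek(+4, CUR)): offset=10
After 11 (read(8)): returned 'XG7464Q', offset=17
After 12 (seek(+5, CUR)): offset=17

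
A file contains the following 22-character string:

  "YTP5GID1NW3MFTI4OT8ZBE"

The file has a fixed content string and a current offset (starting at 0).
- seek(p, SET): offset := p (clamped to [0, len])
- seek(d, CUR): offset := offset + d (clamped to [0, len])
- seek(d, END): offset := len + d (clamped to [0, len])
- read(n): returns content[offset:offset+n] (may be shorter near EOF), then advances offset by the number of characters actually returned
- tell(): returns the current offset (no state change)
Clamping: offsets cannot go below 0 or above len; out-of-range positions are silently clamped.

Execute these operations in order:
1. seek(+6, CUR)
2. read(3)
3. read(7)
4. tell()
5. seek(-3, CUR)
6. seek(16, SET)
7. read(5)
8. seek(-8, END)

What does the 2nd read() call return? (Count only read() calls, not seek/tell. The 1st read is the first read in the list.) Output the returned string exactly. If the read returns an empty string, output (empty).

After 1 (seek(+6, CUR)): offset=6
After 2 (read(3)): returned 'D1N', offset=9
After 3 (read(7)): returned 'W3MFTI4', offset=16
After 4 (tell()): offset=16
After 5 (seek(-3, CUR)): offset=13
After 6 (seek(16, SET)): offset=16
After 7 (read(5)): returned 'OT8ZB', offset=21
After 8 (seek(-8, END)): offset=14

Answer: W3MFTI4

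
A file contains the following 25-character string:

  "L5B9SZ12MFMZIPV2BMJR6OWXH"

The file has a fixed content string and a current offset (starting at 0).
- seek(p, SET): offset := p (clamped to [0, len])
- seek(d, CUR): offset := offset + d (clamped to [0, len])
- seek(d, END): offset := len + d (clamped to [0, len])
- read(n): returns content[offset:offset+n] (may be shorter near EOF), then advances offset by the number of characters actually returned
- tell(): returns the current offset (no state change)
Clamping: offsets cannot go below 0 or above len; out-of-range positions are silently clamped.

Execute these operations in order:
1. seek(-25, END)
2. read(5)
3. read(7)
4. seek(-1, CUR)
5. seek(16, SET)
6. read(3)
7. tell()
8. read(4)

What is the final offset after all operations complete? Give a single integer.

Answer: 23

Derivation:
After 1 (seek(-25, END)): offset=0
After 2 (read(5)): returned 'L5B9S', offset=5
After 3 (read(7)): returned 'Z12MFMZ', offset=12
After 4 (seek(-1, CUR)): offset=11
After 5 (seek(16, SET)): offset=16
After 6 (read(3)): returned 'BMJ', offset=19
After 7 (tell()): offset=19
After 8 (read(4)): returned 'R6OW', offset=23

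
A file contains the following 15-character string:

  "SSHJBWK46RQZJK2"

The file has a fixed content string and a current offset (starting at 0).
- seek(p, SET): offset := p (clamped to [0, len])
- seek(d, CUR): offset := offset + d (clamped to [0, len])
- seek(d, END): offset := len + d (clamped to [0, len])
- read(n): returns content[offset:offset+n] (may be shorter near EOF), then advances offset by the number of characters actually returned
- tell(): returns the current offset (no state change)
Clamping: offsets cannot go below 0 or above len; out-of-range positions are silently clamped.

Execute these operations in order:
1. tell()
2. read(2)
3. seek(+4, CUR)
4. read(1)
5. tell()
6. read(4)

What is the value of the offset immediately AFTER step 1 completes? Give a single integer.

After 1 (tell()): offset=0

Answer: 0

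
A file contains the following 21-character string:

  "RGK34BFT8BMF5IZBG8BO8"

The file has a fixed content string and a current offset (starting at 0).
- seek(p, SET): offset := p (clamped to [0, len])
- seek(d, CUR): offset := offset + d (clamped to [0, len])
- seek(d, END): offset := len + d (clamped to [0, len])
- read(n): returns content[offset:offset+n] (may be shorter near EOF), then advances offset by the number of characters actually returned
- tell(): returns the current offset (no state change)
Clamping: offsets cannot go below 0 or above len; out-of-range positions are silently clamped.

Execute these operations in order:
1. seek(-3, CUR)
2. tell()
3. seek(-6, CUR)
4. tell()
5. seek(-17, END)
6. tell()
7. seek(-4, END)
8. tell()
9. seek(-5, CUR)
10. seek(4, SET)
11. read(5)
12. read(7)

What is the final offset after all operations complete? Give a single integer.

After 1 (seek(-3, CUR)): offset=0
After 2 (tell()): offset=0
After 3 (seek(-6, CUR)): offset=0
After 4 (tell()): offset=0
After 5 (seek(-17, END)): offset=4
After 6 (tell()): offset=4
After 7 (seek(-4, END)): offset=17
After 8 (tell()): offset=17
After 9 (seek(-5, CUR)): offset=12
After 10 (seek(4, SET)): offset=4
After 11 (read(5)): returned '4BFT8', offset=9
After 12 (read(7)): returned 'BMF5IZB', offset=16

Answer: 16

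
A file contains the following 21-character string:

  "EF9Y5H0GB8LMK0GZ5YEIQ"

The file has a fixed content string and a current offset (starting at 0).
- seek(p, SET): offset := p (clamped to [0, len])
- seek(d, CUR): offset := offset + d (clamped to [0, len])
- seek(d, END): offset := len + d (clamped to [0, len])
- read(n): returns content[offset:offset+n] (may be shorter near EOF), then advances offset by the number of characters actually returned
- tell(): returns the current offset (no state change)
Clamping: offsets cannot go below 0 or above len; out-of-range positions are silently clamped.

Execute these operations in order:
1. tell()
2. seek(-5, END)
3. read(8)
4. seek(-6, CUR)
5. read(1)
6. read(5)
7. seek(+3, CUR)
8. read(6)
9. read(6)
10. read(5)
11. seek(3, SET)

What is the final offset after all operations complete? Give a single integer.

After 1 (tell()): offset=0
After 2 (seek(-5, END)): offset=16
After 3 (read(8)): returned '5YEIQ', offset=21
After 4 (seek(-6, CUR)): offset=15
After 5 (read(1)): returned 'Z', offset=16
After 6 (read(5)): returned '5YEIQ', offset=21
After 7 (seek(+3, CUR)): offset=21
After 8 (read(6)): returned '', offset=21
After 9 (read(6)): returned '', offset=21
After 10 (read(5)): returned '', offset=21
After 11 (seek(3, SET)): offset=3

Answer: 3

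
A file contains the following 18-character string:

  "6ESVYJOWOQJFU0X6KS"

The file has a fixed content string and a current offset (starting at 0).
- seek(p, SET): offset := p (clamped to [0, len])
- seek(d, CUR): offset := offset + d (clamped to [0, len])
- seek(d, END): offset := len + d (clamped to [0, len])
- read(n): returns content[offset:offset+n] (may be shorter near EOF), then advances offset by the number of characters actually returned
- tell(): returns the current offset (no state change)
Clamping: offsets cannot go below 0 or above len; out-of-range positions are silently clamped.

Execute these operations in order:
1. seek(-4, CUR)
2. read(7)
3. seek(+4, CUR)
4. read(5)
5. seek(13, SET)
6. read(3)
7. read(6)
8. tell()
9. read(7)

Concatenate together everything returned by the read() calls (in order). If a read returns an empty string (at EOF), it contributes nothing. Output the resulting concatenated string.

Answer: 6ESVYJOFU0X60X6KS

Derivation:
After 1 (seek(-4, CUR)): offset=0
After 2 (read(7)): returned '6ESVYJO', offset=7
After 3 (seek(+4, CUR)): offset=11
After 4 (read(5)): returned 'FU0X6', offset=16
After 5 (seek(13, SET)): offset=13
After 6 (read(3)): returned '0X6', offset=16
After 7 (read(6)): returned 'KS', offset=18
After 8 (tell()): offset=18
After 9 (read(7)): returned '', offset=18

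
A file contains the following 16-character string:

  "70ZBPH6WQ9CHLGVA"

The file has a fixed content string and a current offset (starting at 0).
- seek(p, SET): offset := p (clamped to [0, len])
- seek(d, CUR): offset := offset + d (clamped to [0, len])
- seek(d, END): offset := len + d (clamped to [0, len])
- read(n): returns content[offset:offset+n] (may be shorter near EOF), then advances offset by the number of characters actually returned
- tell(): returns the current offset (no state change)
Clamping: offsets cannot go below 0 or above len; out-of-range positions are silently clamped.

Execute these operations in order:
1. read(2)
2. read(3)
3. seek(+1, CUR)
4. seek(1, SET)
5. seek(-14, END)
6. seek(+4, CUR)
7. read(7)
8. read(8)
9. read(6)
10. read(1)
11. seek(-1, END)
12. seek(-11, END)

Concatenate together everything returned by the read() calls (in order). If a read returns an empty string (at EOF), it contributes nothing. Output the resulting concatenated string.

After 1 (read(2)): returned '70', offset=2
After 2 (read(3)): returned 'ZBP', offset=5
After 3 (seek(+1, CUR)): offset=6
After 4 (seek(1, SET)): offset=1
After 5 (seek(-14, END)): offset=2
After 6 (seek(+4, CUR)): offset=6
After 7 (read(7)): returned '6WQ9CHL', offset=13
After 8 (read(8)): returned 'GVA', offset=16
After 9 (read(6)): returned '', offset=16
After 10 (read(1)): returned '', offset=16
After 11 (seek(-1, END)): offset=15
After 12 (seek(-11, END)): offset=5

Answer: 70ZBP6WQ9CHLGVA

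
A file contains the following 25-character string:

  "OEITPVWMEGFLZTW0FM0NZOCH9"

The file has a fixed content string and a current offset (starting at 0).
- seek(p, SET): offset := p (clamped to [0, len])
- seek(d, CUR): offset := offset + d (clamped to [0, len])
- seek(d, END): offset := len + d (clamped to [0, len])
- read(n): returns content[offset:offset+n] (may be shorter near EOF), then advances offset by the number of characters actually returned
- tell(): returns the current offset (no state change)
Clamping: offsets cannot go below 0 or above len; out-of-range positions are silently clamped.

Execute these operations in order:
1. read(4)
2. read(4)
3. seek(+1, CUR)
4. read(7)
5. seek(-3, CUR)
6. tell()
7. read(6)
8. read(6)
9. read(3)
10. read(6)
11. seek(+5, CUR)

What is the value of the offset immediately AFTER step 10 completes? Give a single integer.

After 1 (read(4)): returned 'OEIT', offset=4
After 2 (read(4)): returned 'PVWM', offset=8
After 3 (seek(+1, CUR)): offset=9
After 4 (read(7)): returned 'GFLZTW0', offset=16
After 5 (seek(-3, CUR)): offset=13
After 6 (tell()): offset=13
After 7 (read(6)): returned 'TW0FM0', offset=19
After 8 (read(6)): returned 'NZOCH9', offset=25
After 9 (read(3)): returned '', offset=25
After 10 (read(6)): returned '', offset=25

Answer: 25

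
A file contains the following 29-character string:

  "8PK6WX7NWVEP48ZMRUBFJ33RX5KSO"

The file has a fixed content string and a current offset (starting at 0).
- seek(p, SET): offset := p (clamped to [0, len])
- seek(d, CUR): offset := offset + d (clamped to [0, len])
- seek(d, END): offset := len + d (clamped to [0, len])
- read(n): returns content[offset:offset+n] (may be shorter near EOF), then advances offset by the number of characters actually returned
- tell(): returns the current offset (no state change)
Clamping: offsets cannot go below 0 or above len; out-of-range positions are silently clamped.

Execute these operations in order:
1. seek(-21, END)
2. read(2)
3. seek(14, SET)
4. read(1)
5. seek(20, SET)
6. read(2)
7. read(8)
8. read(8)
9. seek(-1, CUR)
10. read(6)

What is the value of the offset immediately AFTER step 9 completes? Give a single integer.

Answer: 28

Derivation:
After 1 (seek(-21, END)): offset=8
After 2 (read(2)): returned 'WV', offset=10
After 3 (seek(14, SET)): offset=14
After 4 (read(1)): returned 'Z', offset=15
After 5 (seek(20, SET)): offset=20
After 6 (read(2)): returned 'J3', offset=22
After 7 (read(8)): returned '3RX5KSO', offset=29
After 8 (read(8)): returned '', offset=29
After 9 (seek(-1, CUR)): offset=28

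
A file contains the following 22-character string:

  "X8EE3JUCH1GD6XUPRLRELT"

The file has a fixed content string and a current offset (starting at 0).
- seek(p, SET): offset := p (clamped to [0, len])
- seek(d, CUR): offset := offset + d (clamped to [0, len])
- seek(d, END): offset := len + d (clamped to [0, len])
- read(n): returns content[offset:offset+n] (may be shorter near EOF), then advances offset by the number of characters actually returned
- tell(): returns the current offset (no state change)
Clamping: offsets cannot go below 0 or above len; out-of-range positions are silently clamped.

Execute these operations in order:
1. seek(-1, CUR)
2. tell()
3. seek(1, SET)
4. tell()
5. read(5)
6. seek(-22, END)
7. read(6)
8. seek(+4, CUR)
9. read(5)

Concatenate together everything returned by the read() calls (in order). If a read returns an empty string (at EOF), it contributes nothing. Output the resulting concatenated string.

After 1 (seek(-1, CUR)): offset=0
After 2 (tell()): offset=0
After 3 (seek(1, SET)): offset=1
After 4 (tell()): offset=1
After 5 (read(5)): returned '8EE3J', offset=6
After 6 (seek(-22, END)): offset=0
After 7 (read(6)): returned 'X8EE3J', offset=6
After 8 (seek(+4, CUR)): offset=10
After 9 (read(5)): returned 'GD6XU', offset=15

Answer: 8EE3JX8EE3JGD6XU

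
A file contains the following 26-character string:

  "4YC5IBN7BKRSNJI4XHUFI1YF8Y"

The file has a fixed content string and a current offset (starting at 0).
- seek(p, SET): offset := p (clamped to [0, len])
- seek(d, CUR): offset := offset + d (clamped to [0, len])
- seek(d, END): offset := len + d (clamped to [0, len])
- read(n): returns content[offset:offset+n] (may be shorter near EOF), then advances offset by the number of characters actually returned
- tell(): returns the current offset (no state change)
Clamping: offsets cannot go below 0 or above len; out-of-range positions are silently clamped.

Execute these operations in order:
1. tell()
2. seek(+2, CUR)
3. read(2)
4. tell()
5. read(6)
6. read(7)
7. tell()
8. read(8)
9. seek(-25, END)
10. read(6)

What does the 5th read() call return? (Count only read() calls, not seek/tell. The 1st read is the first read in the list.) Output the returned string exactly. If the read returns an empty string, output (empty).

Answer: YC5IBN

Derivation:
After 1 (tell()): offset=0
After 2 (seek(+2, CUR)): offset=2
After 3 (read(2)): returned 'C5', offset=4
After 4 (tell()): offset=4
After 5 (read(6)): returned 'IBN7BK', offset=10
After 6 (read(7)): returned 'RSNJI4X', offset=17
After 7 (tell()): offset=17
After 8 (read(8)): returned 'HUFI1YF8', offset=25
After 9 (seek(-25, END)): offset=1
After 10 (read(6)): returned 'YC5IBN', offset=7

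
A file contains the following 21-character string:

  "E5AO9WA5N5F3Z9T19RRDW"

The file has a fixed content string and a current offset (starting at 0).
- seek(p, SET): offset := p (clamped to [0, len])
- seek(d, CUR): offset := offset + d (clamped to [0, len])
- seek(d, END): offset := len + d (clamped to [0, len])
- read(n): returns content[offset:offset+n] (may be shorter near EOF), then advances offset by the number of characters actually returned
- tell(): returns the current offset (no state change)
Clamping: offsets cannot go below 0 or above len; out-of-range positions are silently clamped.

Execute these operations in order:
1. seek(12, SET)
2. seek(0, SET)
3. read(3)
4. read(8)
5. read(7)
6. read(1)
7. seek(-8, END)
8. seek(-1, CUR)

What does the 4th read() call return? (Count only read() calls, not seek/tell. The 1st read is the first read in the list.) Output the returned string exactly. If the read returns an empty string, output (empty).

Answer: R

Derivation:
After 1 (seek(12, SET)): offset=12
After 2 (seek(0, SET)): offset=0
After 3 (read(3)): returned 'E5A', offset=3
After 4 (read(8)): returned 'O9WA5N5F', offset=11
After 5 (read(7)): returned '3Z9T19R', offset=18
After 6 (read(1)): returned 'R', offset=19
After 7 (seek(-8, END)): offset=13
After 8 (seek(-1, CUR)): offset=12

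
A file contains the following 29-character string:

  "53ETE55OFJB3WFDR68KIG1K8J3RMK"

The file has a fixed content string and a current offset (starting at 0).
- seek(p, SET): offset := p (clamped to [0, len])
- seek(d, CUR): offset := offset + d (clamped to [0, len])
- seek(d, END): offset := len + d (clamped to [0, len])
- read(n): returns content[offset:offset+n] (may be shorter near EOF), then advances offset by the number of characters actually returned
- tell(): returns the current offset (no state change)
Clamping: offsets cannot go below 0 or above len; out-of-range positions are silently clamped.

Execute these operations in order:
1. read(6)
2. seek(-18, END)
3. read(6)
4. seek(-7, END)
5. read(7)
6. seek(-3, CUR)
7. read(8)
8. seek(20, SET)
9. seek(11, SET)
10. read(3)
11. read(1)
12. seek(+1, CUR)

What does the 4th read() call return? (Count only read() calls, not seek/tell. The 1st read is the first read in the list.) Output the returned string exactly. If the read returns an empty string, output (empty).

Answer: RMK

Derivation:
After 1 (read(6)): returned '53ETE5', offset=6
After 2 (seek(-18, END)): offset=11
After 3 (read(6)): returned '3WFDR6', offset=17
After 4 (seek(-7, END)): offset=22
After 5 (read(7)): returned 'K8J3RMK', offset=29
After 6 (seek(-3, CUR)): offset=26
After 7 (read(8)): returned 'RMK', offset=29
After 8 (seek(20, SET)): offset=20
After 9 (seek(11, SET)): offset=11
After 10 (read(3)): returned '3WF', offset=14
After 11 (read(1)): returned 'D', offset=15
After 12 (seek(+1, CUR)): offset=16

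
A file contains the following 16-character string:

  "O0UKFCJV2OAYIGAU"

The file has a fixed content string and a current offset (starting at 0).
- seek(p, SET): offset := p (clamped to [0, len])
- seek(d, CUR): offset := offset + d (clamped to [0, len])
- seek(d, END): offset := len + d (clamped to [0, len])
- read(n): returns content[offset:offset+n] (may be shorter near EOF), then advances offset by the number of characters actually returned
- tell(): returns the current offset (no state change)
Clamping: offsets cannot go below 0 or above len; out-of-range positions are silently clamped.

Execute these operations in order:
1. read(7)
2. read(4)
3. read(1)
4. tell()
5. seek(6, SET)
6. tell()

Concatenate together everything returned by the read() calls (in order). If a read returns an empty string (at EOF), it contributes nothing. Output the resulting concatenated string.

After 1 (read(7)): returned 'O0UKFCJ', offset=7
After 2 (read(4)): returned 'V2OA', offset=11
After 3 (read(1)): returned 'Y', offset=12
After 4 (tell()): offset=12
After 5 (seek(6, SET)): offset=6
After 6 (tell()): offset=6

Answer: O0UKFCJV2OAY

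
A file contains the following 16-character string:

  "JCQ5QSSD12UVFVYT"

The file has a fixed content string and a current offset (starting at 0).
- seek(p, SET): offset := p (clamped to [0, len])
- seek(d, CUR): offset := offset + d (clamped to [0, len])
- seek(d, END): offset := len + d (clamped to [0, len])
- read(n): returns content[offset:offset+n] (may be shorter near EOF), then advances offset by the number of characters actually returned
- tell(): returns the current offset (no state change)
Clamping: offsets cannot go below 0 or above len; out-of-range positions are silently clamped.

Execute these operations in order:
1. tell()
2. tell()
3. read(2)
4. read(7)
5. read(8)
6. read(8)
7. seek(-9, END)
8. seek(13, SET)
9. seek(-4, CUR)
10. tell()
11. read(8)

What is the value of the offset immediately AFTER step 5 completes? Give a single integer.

After 1 (tell()): offset=0
After 2 (tell()): offset=0
After 3 (read(2)): returned 'JC', offset=2
After 4 (read(7)): returned 'Q5QSSD1', offset=9
After 5 (read(8)): returned '2UVFVYT', offset=16

Answer: 16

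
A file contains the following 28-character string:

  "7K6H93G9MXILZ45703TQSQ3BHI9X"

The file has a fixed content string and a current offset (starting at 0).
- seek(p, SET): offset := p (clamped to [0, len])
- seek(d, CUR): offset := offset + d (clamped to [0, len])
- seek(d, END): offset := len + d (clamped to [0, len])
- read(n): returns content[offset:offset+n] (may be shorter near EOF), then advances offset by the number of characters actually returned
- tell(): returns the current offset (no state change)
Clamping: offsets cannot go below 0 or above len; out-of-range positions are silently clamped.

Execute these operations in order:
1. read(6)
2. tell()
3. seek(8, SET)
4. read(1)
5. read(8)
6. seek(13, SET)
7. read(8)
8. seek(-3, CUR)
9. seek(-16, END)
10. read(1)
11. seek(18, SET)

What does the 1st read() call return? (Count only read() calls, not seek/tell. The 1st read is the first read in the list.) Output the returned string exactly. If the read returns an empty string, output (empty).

Answer: 7K6H93

Derivation:
After 1 (read(6)): returned '7K6H93', offset=6
After 2 (tell()): offset=6
After 3 (seek(8, SET)): offset=8
After 4 (read(1)): returned 'M', offset=9
After 5 (read(8)): returned 'XILZ4570', offset=17
After 6 (seek(13, SET)): offset=13
After 7 (read(8)): returned '45703TQS', offset=21
After 8 (seek(-3, CUR)): offset=18
After 9 (seek(-16, END)): offset=12
After 10 (read(1)): returned 'Z', offset=13
After 11 (seek(18, SET)): offset=18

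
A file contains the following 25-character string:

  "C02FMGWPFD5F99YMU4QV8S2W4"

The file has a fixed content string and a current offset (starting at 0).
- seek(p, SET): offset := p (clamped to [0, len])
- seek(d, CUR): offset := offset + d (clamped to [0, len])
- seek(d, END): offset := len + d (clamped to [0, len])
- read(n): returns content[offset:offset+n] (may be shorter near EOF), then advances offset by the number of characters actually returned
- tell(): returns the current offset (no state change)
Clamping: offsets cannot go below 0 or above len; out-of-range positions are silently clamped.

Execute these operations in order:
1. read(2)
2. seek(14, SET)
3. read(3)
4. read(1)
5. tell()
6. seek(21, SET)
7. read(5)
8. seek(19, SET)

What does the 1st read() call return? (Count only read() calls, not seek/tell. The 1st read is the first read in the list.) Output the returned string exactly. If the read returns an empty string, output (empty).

After 1 (read(2)): returned 'C0', offset=2
After 2 (seek(14, SET)): offset=14
After 3 (read(3)): returned 'YMU', offset=17
After 4 (read(1)): returned '4', offset=18
After 5 (tell()): offset=18
After 6 (seek(21, SET)): offset=21
After 7 (read(5)): returned 'S2W4', offset=25
After 8 (seek(19, SET)): offset=19

Answer: C0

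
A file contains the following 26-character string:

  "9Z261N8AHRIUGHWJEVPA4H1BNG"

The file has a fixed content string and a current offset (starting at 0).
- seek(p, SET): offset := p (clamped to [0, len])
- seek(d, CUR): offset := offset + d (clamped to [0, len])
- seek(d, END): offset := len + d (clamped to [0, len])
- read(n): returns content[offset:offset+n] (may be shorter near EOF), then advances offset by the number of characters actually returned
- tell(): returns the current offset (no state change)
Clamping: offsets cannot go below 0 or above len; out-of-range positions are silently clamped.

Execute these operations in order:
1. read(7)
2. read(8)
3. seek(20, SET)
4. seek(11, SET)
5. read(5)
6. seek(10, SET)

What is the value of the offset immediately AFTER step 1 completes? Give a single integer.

After 1 (read(7)): returned '9Z261N8', offset=7

Answer: 7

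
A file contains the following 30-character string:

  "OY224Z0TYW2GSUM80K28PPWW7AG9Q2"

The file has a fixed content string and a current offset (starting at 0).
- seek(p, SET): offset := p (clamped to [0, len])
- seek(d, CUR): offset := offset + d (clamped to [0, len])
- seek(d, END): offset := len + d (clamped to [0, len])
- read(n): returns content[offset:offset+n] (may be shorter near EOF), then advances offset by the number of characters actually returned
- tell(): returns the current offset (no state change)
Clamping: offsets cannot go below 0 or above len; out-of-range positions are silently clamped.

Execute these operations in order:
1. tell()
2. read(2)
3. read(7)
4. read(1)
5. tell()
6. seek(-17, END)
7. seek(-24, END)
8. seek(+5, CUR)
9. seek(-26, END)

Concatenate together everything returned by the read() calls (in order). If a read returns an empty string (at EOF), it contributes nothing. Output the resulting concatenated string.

After 1 (tell()): offset=0
After 2 (read(2)): returned 'OY', offset=2
After 3 (read(7)): returned '224Z0TY', offset=9
After 4 (read(1)): returned 'W', offset=10
After 5 (tell()): offset=10
After 6 (seek(-17, END)): offset=13
After 7 (seek(-24, END)): offset=6
After 8 (seek(+5, CUR)): offset=11
After 9 (seek(-26, END)): offset=4

Answer: OY224Z0TYW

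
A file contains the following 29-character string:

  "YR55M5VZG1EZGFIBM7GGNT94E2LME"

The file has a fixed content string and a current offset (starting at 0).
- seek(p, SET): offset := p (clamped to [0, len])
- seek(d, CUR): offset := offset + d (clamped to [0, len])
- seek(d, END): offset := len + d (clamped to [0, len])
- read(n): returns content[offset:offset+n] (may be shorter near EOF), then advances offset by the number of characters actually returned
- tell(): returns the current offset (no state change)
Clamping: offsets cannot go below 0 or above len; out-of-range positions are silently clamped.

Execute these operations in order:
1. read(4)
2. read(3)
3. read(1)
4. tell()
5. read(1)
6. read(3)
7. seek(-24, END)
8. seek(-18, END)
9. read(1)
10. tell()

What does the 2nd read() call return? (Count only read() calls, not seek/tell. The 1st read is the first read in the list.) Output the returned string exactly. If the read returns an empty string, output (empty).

Answer: M5V

Derivation:
After 1 (read(4)): returned 'YR55', offset=4
After 2 (read(3)): returned 'M5V', offset=7
After 3 (read(1)): returned 'Z', offset=8
After 4 (tell()): offset=8
After 5 (read(1)): returned 'G', offset=9
After 6 (read(3)): returned '1EZ', offset=12
After 7 (seek(-24, END)): offset=5
After 8 (seek(-18, END)): offset=11
After 9 (read(1)): returned 'Z', offset=12
After 10 (tell()): offset=12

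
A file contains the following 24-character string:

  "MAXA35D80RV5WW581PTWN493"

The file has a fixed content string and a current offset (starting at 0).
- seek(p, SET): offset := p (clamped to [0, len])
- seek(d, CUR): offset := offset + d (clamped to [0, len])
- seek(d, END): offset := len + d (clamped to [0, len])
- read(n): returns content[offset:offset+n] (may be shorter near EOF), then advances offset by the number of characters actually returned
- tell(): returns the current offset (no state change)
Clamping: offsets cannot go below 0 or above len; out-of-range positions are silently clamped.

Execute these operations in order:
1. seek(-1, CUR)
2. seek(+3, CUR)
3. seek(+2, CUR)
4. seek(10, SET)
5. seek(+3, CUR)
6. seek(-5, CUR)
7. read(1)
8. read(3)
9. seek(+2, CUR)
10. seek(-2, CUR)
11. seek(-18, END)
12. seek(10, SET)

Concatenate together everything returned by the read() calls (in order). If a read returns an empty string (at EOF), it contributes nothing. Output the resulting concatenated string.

After 1 (seek(-1, CUR)): offset=0
After 2 (seek(+3, CUR)): offset=3
After 3 (seek(+2, CUR)): offset=5
After 4 (seek(10, SET)): offset=10
After 5 (seek(+3, CUR)): offset=13
After 6 (seek(-5, CUR)): offset=8
After 7 (read(1)): returned '0', offset=9
After 8 (read(3)): returned 'RV5', offset=12
After 9 (seek(+2, CUR)): offset=14
After 10 (seek(-2, CUR)): offset=12
After 11 (seek(-18, END)): offset=6
After 12 (seek(10, SET)): offset=10

Answer: 0RV5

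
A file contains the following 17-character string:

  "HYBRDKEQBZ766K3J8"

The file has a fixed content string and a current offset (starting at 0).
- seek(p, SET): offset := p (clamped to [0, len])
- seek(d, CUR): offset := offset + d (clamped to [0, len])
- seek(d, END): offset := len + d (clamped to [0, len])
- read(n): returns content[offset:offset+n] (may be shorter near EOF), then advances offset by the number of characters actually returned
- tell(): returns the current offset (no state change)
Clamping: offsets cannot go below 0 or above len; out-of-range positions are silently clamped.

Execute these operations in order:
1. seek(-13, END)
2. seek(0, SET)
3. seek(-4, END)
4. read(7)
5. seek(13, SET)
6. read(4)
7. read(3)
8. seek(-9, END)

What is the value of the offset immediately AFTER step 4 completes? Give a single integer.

Answer: 17

Derivation:
After 1 (seek(-13, END)): offset=4
After 2 (seek(0, SET)): offset=0
After 3 (seek(-4, END)): offset=13
After 4 (read(7)): returned 'K3J8', offset=17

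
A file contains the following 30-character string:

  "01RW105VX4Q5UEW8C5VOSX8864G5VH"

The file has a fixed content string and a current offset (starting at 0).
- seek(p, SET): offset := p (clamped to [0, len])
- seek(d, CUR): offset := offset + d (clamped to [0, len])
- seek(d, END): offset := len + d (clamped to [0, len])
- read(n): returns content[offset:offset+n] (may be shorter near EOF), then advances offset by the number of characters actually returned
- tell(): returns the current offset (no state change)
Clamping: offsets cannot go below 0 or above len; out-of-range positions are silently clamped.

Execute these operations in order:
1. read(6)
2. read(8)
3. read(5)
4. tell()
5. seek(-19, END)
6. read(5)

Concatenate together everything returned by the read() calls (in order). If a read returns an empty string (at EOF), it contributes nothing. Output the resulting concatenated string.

Answer: 01RW105VX4Q5UEW8C5V5UEW8

Derivation:
After 1 (read(6)): returned '01RW10', offset=6
After 2 (read(8)): returned '5VX4Q5UE', offset=14
After 3 (read(5)): returned 'W8C5V', offset=19
After 4 (tell()): offset=19
After 5 (seek(-19, END)): offset=11
After 6 (read(5)): returned '5UEW8', offset=16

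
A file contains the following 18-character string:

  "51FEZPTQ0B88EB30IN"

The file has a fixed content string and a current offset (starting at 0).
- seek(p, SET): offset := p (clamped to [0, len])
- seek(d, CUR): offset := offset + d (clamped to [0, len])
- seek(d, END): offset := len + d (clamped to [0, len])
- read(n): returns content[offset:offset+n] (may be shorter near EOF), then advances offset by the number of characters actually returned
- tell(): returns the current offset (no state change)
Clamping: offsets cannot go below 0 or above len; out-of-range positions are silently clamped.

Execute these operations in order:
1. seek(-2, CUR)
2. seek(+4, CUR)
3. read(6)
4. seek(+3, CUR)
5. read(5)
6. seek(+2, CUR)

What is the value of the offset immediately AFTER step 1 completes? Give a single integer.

Answer: 0

Derivation:
After 1 (seek(-2, CUR)): offset=0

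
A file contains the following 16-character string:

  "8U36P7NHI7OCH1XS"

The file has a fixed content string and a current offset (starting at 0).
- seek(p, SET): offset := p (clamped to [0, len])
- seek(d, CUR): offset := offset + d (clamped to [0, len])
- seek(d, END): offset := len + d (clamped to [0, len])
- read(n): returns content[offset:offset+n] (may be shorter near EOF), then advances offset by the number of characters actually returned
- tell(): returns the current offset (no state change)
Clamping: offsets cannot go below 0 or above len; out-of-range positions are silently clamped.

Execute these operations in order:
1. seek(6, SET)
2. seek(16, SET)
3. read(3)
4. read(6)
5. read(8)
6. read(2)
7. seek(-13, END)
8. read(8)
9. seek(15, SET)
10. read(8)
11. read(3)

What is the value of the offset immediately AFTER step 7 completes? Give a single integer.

Answer: 3

Derivation:
After 1 (seek(6, SET)): offset=6
After 2 (seek(16, SET)): offset=16
After 3 (read(3)): returned '', offset=16
After 4 (read(6)): returned '', offset=16
After 5 (read(8)): returned '', offset=16
After 6 (read(2)): returned '', offset=16
After 7 (seek(-13, END)): offset=3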